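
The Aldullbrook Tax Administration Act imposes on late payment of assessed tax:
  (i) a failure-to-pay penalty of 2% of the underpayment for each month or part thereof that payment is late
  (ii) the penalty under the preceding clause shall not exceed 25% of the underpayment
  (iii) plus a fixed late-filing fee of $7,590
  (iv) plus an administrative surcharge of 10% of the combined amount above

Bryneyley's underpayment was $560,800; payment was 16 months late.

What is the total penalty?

Accrued rate: 2% × 16 = 32%, capped at 25% → 25%
Failure-to-pay penalty: 25% of $560,800 = $140,200
Penalty before surcharge: $140,200 + $7,590 = $147,790
Administrative surcharge: 10% of $147,790 = $14,779
Total penalty: $147,790 + $14,779 = $162,569

$162,569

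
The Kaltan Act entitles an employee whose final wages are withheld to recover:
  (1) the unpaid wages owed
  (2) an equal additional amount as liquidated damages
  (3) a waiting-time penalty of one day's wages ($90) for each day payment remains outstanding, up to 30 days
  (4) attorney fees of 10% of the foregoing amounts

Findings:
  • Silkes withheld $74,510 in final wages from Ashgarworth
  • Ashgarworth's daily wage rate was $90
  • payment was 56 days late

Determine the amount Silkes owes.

$166,892

Liquidated damages (equal amount): $74,510
Penalty days: min(56, 30) = 30
Waiting-time penalty: 30 × $90 = $2,700
Subtotal: $74,510 + $74,510 + $2,700 = $151,720
Attorney fees: 10% of $151,720 = $15,172
Total award: $151,720 + $15,172 = $166,892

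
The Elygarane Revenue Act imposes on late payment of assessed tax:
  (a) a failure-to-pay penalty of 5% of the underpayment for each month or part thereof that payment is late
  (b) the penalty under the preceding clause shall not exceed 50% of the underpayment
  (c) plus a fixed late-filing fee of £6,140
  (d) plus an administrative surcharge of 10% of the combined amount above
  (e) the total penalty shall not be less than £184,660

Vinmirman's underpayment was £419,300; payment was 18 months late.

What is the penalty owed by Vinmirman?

£237,369

Accrued rate: 5% × 18 = 90%, capped at 50% → 50%
Failure-to-pay penalty: 50% of £419,300 = £209,650
Penalty before surcharge: £209,650 + £6,140 = £215,790
Administrative surcharge: 10% of £215,790 = £21,579
Total penalty: £215,790 + £21,579 = £237,369
Minimum £184,660: £237,369 meets the minimum, no increase.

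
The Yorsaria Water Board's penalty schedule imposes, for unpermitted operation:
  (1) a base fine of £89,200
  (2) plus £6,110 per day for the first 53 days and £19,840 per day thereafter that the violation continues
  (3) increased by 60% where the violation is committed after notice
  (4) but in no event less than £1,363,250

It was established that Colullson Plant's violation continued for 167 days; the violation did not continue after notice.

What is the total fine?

First 53 days: 53 × £6,110 = £323,830
Remaining days: (167 − 53) × £19,840 = £2,261,760
Per-day component: £323,830 + £2,261,760 = £2,585,590
Base plus per-day: £89,200 + £2,585,590 = £2,674,790
The violation did not continue after notice: no 60% increase.
Minimum £1,363,250: £2,674,790 meets the minimum, no increase.

£2,674,790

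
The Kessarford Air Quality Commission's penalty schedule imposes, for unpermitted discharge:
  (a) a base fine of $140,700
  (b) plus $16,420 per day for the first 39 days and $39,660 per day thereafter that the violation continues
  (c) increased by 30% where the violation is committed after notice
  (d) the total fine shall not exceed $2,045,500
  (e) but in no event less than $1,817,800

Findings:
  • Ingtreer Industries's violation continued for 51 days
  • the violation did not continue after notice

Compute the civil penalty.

First 39 days: 39 × $16,420 = $640,380
Remaining days: (51 − 39) × $39,660 = $475,920
Per-day component: $640,380 + $475,920 = $1,116,300
Base plus per-day: $140,700 + $1,116,300 = $1,257,000
The violation did not continue after notice: no 30% increase.
Cap at $2,045,500: $1,257,000 is within the cap, no reduction.
Minimum $1,817,800: $1,257,000 is below the minimum → $1,817,800

$1,817,800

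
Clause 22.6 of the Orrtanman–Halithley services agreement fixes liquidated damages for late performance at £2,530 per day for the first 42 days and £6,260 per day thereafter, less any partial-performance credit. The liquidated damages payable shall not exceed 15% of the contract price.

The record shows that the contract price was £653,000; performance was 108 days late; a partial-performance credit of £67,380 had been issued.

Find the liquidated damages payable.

£97,950

First 42 days: 42 × £2,530 = £106,260
Remaining days: (108 − 42) × £6,260 = £413,160
Accrued per-day damages: £106,260 + £413,160 = £519,420
Less partial-performance credit: £519,420 − £67,380 = £452,040
Cap: 15% of £653,000 = £97,950
Cap at £97,950: £452,040 exceeds the cap → £97,950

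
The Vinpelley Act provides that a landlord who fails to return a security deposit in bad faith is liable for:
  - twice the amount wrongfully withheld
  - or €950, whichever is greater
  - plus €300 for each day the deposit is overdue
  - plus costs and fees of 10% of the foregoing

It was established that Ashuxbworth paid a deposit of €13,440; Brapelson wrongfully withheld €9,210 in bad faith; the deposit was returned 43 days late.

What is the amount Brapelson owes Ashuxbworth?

Doubled: 2 × €9,210 = €18,420
Minimum €950: €18,420 meets the minimum, no increase.
Late-return penalty: 43 × €300 = €12,900
Damages plus late penalty: €18,420 + €12,900 = €31,320
Costs and fees: 10% of €31,320 = €3,132
Total recovery: €31,320 + €3,132 = €34,452

€34,452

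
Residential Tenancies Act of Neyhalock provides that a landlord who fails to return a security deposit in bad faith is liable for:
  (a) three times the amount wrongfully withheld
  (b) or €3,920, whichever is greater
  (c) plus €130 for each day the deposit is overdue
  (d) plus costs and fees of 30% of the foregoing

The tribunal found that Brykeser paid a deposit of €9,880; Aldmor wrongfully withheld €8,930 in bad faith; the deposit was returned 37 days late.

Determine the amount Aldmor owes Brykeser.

€41,080

Trebled: 3 × €8,930 = €26,790
Minimum €3,920: €26,790 meets the minimum, no increase.
Late-return penalty: 37 × €130 = €4,810
Damages plus late penalty: €26,790 + €4,810 = €31,600
Costs and fees: 30% of €31,600 = €9,480
Total recovery: €31,600 + €9,480 = €41,080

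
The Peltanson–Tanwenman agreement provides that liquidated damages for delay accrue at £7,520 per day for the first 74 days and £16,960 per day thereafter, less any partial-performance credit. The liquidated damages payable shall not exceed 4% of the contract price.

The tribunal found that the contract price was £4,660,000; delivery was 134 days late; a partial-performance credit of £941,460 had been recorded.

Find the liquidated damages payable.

£186,400

First 74 days: 74 × £7,520 = £556,480
Remaining days: (134 − 74) × £16,960 = £1,017,600
Accrued per-day damages: £556,480 + £1,017,600 = £1,574,080
Less partial-performance credit: £1,574,080 − £941,460 = £632,620
Cap: 4% of £4,660,000 = £186,400
Cap at £186,400: £632,620 exceeds the cap → £186,400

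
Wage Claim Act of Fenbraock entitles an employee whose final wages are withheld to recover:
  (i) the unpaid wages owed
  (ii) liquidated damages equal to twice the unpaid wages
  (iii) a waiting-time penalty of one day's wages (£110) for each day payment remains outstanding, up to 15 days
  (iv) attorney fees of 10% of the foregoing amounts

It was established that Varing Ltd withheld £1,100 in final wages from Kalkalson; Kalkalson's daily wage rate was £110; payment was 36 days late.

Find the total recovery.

Doubled: 2 × £1,100 = £2,200
Penalty days: min(36, 15) = 15
Waiting-time penalty: 15 × £110 = £1,650
Subtotal: £1,100 + £2,200 + £1,650 = £4,950
Attorney fees: 10% of £4,950 = £495
Total award: £4,950 + £495 = £5,445

Total award: £5,445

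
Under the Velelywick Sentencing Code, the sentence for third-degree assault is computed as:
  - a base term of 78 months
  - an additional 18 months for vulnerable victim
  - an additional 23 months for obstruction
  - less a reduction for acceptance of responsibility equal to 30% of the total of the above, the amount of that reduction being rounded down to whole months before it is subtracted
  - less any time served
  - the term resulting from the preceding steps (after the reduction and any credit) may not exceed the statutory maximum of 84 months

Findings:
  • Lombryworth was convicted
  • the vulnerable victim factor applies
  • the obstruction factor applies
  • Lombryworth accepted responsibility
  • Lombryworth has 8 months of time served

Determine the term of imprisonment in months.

76 months

Vulnerable victim enhancement: +18 months
Obstruction enhancement: +23 months
Adjusted term: 78 months + 18 months + 23 months = 119 months
Acceptance of responsibility reduction: 30% of 119 months = 35 months (rounded down)
After reduction: 119 − 35 = 84 months
Less time served: 84 months − 8 months = 76 months
Cap at 84 months: 76 months is within the cap, no reduction.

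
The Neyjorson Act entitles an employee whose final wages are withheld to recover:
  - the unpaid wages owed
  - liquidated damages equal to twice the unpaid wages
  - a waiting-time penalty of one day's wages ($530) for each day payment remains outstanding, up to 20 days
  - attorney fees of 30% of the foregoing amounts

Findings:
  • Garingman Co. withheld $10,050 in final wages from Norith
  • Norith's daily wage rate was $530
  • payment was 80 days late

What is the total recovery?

$52,975

Doubled: 2 × $10,050 = $20,100
Penalty days: min(80, 20) = 20
Waiting-time penalty: 20 × $530 = $10,600
Subtotal: $10,050 + $20,100 + $10,600 = $40,750
Attorney fees: 30% of $40,750 = $12,225
Total award: $40,750 + $12,225 = $52,975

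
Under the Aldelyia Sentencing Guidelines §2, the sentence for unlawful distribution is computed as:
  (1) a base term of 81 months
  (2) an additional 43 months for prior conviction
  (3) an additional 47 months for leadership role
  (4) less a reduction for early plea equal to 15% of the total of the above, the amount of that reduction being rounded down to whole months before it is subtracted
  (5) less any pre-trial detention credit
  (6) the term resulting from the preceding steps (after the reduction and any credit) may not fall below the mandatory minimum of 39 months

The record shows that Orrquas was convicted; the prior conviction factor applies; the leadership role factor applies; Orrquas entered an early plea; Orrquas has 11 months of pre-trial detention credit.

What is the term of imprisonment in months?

Sentence: 135 months

Prior conviction enhancement: +43 months
Leadership role enhancement: +47 months
Adjusted term: 81 months + 43 months + 47 months = 171 months
Early plea reduction: 15% of 171 months = 25 months (rounded down)
After reduction: 171 − 25 = 146 months
Less pre-trial detention credit: 146 months − 11 months = 135 months
Minimum 39 months: 135 months meets the minimum, no increase.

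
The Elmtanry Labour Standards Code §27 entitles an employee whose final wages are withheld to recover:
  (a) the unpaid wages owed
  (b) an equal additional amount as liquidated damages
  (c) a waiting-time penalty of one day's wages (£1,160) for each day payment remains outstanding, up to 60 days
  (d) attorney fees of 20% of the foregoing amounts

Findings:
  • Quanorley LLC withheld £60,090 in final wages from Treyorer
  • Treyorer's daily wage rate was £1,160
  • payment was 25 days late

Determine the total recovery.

Total award: £179,016

Liquidated damages (equal amount): £60,090
Penalty days: min(25, 60) = 25
Waiting-time penalty: 25 × £1,160 = £29,000
Subtotal: £60,090 + £60,090 + £29,000 = £149,180
Attorney fees: 20% of £149,180 = £29,836
Total award: £149,180 + £29,836 = £179,016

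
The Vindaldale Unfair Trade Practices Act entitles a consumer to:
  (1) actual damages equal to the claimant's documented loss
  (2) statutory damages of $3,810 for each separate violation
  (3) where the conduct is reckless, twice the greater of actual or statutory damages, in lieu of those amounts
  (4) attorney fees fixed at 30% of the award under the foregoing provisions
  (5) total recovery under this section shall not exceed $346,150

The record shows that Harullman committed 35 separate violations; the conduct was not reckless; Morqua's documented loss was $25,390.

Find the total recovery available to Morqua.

Statutory damages: 35 × $3,810 = $133,350
Conduct not reckless: the in-lieu enhancement does not apply.
Actual plus statutory damages: $25,390 + $133,350 = $158,740
Attorney fees: 30% of $158,740 = $47,622
Total before cap: $158,740 + $47,622 = $206,362
Cap at $346,150: $206,362 is within the cap, no reduction.

$206,362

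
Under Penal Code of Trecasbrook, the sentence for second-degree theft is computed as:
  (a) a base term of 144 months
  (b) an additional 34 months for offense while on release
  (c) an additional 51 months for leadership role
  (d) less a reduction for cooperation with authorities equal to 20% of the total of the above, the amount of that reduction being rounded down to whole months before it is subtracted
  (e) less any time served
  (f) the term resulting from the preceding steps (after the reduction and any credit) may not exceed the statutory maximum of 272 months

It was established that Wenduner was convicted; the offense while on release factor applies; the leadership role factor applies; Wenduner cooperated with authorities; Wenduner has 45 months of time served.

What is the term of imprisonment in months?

139 months

Offense while on release enhancement: +34 months
Leadership role enhancement: +51 months
Adjusted term: 144 months + 34 months + 51 months = 229 months
Cooperation with authorities reduction: 20% of 229 months = 45 months (rounded down)
After reduction: 229 − 45 = 184 months
Less time served: 184 months − 45 months = 139 months
Cap at 272 months: 139 months is within the cap, no reduction.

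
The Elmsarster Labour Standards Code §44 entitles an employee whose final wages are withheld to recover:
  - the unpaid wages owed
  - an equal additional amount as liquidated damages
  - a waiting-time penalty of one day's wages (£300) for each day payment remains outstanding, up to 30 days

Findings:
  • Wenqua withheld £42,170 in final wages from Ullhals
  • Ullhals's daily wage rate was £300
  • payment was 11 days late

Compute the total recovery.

Liquidated damages (equal amount): £42,170
Penalty days: min(11, 30) = 11
Waiting-time penalty: 11 × £300 = £3,300
Total award: £42,170 + £42,170 + £3,300 = £87,640

Total award: £87,640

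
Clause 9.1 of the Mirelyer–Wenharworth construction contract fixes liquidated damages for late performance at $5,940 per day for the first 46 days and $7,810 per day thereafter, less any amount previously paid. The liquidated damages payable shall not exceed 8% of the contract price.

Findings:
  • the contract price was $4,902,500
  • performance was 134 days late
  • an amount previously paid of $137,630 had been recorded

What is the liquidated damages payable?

$392,200

First 46 days: 46 × $5,940 = $273,240
Remaining days: (134 − 46) × $7,810 = $687,280
Accrued per-day damages: $273,240 + $687,280 = $960,520
Less amount previously paid: $960,520 − $137,630 = $822,890
Cap: 8% of $4,902,500 = $392,200
Cap at $392,200: $822,890 exceeds the cap → $392,200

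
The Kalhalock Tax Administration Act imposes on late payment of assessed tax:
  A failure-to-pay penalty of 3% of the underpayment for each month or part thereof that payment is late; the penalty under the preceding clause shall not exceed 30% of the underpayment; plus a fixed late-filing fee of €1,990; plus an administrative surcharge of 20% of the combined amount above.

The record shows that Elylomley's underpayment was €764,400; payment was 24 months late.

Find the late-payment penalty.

Accrued rate: 3% × 24 = 72%, capped at 30% → 30%
Failure-to-pay penalty: 30% of €764,400 = €229,320
Penalty before surcharge: €229,320 + €1,990 = €231,310
Administrative surcharge: 20% of €231,310 = €46,262
Total penalty: €231,310 + €46,262 = €277,572

€277,572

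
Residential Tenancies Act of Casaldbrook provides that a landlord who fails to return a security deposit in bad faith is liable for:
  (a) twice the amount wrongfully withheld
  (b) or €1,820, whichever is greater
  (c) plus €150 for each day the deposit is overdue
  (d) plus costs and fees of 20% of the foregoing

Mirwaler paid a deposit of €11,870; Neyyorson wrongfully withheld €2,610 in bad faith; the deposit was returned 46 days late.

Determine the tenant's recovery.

Doubled: 2 × €2,610 = €5,220
Minimum €1,820: €5,220 meets the minimum, no increase.
Late-return penalty: 46 × €150 = €6,900
Damages plus late penalty: €5,220 + €6,900 = €12,120
Costs and fees: 20% of €12,120 = €2,424
Total recovery: €12,120 + €2,424 = €14,544

Recovery: €14,544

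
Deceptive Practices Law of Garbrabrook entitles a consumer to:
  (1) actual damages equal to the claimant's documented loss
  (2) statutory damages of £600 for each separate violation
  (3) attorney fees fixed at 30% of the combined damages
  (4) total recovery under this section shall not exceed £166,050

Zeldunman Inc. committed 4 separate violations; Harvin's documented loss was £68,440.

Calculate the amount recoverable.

£92,092

Statutory damages: 4 × £600 = £2,400
Combined damages: £68,440 + £2,400 = £70,840
Attorney fees: 30% of £70,840 = £21,252
Total before cap: £70,840 + £21,252 = £92,092
Cap at £166,050: £92,092 is within the cap, no reduction.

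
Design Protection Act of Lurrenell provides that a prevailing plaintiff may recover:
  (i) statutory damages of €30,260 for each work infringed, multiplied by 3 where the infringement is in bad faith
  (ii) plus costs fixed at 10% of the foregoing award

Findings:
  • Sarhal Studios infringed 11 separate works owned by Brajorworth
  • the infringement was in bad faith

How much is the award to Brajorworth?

Statutory damages: 11 × €30,260 = €332,860
Trebled: 3 × €332,860 = €998,580
Costs: 10% of €998,580 = €99,858
Award plus costs: €998,580 + €99,858 = €1,098,438

Award: €1,098,438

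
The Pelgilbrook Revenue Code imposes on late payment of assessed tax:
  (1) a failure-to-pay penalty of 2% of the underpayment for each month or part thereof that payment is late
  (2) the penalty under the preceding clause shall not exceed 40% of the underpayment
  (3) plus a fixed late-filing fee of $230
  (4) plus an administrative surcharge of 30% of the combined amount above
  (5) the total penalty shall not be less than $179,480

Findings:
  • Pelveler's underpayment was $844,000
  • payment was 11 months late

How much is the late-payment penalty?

Accrued rate: 2% × 11 = 22%, capped at 40% → 22%
Failure-to-pay penalty: 22% of $844,000 = $185,680
Penalty before surcharge: $185,680 + $230 = $185,910
Administrative surcharge: 30% of $185,910 = $55,773
Total penalty: $185,910 + $55,773 = $241,683
Minimum $179,480: $241,683 meets the minimum, no increase.

Penalty: $241,683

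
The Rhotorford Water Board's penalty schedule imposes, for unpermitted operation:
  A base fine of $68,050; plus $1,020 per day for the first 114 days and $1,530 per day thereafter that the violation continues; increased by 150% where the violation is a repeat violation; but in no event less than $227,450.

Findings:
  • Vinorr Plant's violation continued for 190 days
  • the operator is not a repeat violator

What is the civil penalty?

$300,610

First 114 days: 114 × $1,020 = $116,280
Remaining days: (190 − 114) × $1,530 = $116,280
Per-day component: $116,280 + $116,280 = $232,560
Base plus per-day: $68,050 + $232,560 = $300,610
The operator is not a repeat violator: no 150% increase.
Minimum $227,450: $300,610 meets the minimum, no increase.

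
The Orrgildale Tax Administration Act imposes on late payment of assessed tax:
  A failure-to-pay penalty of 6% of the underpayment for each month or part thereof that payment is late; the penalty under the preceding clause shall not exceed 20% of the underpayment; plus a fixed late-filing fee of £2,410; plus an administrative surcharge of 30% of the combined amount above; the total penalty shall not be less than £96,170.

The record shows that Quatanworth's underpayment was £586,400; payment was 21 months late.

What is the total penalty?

Accrued rate: 6% × 21 = 126%, capped at 20% → 20%
Failure-to-pay penalty: 20% of £586,400 = £117,280
Penalty before surcharge: £117,280 + £2,410 = £119,690
Administrative surcharge: 30% of £119,690 = £35,907
Total penalty: £119,690 + £35,907 = £155,597
Minimum £96,170: £155,597 meets the minimum, no increase.

£155,597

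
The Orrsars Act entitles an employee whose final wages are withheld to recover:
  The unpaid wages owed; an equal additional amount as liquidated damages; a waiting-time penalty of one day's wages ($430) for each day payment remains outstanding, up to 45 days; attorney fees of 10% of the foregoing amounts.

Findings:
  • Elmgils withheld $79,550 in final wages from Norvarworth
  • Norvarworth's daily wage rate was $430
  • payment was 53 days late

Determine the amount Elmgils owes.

Liquidated damages (equal amount): $79,550
Penalty days: min(53, 45) = 45
Waiting-time penalty: 45 × $430 = $19,350
Subtotal: $79,550 + $79,550 + $19,350 = $178,450
Attorney fees: 10% of $178,450 = $17,845
Total award: $178,450 + $17,845 = $196,295

$196,295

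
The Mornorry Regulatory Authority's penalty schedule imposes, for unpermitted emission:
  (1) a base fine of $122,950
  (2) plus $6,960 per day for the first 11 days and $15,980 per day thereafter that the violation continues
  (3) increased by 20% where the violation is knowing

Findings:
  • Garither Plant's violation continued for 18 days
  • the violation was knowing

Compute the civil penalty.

$373,644

First 11 days: 11 × $6,960 = $76,560
Remaining days: (18 − 11) × $15,980 = $111,860
Per-day component: $76,560 + $111,860 = $188,420
Base plus per-day: $122,950 + $188,420 = $311,370
Enhancement: 20% of $311,370 = $62,274
Enhanced fine: $311,370 + $62,274 = $373,644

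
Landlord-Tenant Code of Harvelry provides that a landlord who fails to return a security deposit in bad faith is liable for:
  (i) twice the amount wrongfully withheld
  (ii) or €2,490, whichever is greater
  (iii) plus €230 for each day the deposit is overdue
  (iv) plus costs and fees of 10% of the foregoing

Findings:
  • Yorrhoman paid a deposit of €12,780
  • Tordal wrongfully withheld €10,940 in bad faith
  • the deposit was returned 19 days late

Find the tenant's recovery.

Doubled: 2 × €10,940 = €21,880
Minimum €2,490: €21,880 meets the minimum, no increase.
Late-return penalty: 19 × €230 = €4,370
Damages plus late penalty: €21,880 + €4,370 = €26,250
Costs and fees: 10% of €26,250 = €2,625
Total recovery: €26,250 + €2,625 = €28,875

Recovery: €28,875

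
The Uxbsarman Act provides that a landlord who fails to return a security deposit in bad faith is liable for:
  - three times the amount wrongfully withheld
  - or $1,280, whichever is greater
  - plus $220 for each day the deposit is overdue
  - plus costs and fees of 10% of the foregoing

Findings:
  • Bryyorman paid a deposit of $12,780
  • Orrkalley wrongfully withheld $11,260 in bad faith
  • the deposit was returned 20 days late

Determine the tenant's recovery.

Trebled: 3 × $11,260 = $33,780
Minimum $1,280: $33,780 meets the minimum, no increase.
Late-return penalty: 20 × $220 = $4,400
Damages plus late penalty: $33,780 + $4,400 = $38,180
Costs and fees: 10% of $38,180 = $3,818
Total recovery: $38,180 + $3,818 = $41,998

$41,998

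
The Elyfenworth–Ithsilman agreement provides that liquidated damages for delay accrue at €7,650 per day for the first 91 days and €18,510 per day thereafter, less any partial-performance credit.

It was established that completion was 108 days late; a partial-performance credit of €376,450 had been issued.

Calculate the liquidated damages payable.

First 91 days: 91 × €7,650 = €696,150
Remaining days: (108 − 91) × €18,510 = €314,670
Accrued per-day damages: €696,150 + €314,670 = €1,010,820
Less partial-performance credit: €1,010,820 − €376,450 = €634,370

€634,370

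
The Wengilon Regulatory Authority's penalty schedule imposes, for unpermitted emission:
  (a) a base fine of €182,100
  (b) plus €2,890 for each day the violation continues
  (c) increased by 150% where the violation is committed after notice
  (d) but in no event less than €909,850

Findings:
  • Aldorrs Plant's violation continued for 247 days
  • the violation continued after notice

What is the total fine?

Per-day component: 247 × €2,890 = €713,830
Base plus per-day: €182,100 + €713,830 = €895,930
Enhancement: 150% of €895,930 = €1,343,895
Enhanced fine: €895,930 + €1,343,895 = €2,239,825
Minimum €909,850: €2,239,825 meets the minimum, no increase.

Civil penalty: €2,239,825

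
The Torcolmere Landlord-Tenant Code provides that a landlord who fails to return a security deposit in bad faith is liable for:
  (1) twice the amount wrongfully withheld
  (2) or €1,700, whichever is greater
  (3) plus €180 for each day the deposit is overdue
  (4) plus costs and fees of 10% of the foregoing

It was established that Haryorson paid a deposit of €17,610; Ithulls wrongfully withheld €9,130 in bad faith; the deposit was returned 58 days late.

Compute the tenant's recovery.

Recovery: €31,570

Doubled: 2 × €9,130 = €18,260
Minimum €1,700: €18,260 meets the minimum, no increase.
Late-return penalty: 58 × €180 = €10,440
Damages plus late penalty: €18,260 + €10,440 = €28,700
Costs and fees: 10% of €28,700 = €2,870
Total recovery: €28,700 + €2,870 = €31,570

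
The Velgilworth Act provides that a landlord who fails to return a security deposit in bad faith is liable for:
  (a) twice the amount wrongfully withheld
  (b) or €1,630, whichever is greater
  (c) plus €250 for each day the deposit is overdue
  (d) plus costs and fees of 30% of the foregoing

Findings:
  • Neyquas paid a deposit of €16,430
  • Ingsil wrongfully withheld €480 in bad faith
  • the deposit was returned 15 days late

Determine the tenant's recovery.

€6,994

Doubled: 2 × €480 = €960
Minimum €1,630: €960 is below the minimum → €1,630
Late-return penalty: 15 × €250 = €3,750
Damages plus late penalty: €1,630 + €3,750 = €5,380
Costs and fees: 30% of €5,380 = €1,614
Total recovery: €5,380 + €1,614 = €6,994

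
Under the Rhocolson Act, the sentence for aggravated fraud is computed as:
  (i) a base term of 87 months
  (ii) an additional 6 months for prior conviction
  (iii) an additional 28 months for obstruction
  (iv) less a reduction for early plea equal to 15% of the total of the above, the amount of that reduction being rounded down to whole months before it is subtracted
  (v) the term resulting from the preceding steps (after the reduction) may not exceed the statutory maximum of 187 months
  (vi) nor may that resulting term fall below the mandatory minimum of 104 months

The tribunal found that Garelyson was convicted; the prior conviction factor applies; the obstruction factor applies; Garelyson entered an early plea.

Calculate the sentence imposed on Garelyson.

104 months

Prior conviction enhancement: +6 months
Obstruction enhancement: +28 months
Adjusted term: 87 months + 6 months + 28 months = 121 months
Early plea reduction: 15% of 121 months = 18 months (rounded down)
After reduction: 121 − 18 = 103 months
Cap at 187 months: 103 months is within the cap, no reduction.
Minimum 104 months: 103 months is below the minimum → 104 months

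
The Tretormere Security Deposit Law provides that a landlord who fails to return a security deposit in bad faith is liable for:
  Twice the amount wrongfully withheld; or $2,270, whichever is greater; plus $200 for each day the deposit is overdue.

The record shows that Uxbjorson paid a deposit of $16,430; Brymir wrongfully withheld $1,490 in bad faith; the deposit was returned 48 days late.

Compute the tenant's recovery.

Doubled: 2 × $1,490 = $2,980
Minimum $2,270: $2,980 meets the minimum, no increase.
Late-return penalty: 48 × $200 = $9,600
Damages plus late penalty: $2,980 + $9,600 = $12,580

$12,580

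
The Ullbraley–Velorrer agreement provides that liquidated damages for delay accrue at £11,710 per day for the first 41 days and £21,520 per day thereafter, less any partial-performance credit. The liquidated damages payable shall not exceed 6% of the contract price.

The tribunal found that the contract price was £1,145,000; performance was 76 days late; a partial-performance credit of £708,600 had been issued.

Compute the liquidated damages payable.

£68,700

First 41 days: 41 × £11,710 = £480,110
Remaining days: (76 − 41) × £21,520 = £753,200
Accrued per-day damages: £480,110 + £753,200 = £1,233,310
Less partial-performance credit: £1,233,310 − £708,600 = £524,710
Cap: 6% of £1,145,000 = £68,700
Cap at £68,700: £524,710 exceeds the cap → £68,700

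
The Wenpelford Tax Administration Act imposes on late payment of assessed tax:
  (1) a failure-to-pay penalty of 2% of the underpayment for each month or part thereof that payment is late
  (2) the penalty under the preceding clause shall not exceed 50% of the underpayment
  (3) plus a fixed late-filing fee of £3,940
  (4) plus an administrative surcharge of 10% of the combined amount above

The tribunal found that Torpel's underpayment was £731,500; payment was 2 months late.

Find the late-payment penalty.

£36,520

Accrued rate: 2% × 2 = 4%, capped at 50% → 4%
Failure-to-pay penalty: 4% of £731,500 = £29,260
Penalty before surcharge: £29,260 + £3,940 = £33,200
Administrative surcharge: 10% of £33,200 = £3,320
Total penalty: £33,200 + £3,320 = £36,520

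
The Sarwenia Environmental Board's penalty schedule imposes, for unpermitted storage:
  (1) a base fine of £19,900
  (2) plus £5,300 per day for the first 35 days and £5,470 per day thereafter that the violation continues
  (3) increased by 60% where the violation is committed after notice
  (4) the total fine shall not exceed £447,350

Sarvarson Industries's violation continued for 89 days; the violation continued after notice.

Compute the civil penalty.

£447,350

First 35 days: 35 × £5,300 = £185,500
Remaining days: (89 − 35) × £5,470 = £295,380
Per-day component: £185,500 + £295,380 = £480,880
Base plus per-day: £19,900 + £480,880 = £500,780
Enhancement: 60% of £500,780 = £300,468
Enhanced fine: £500,780 + £300,468 = £801,248
Cap at £447,350: £801,248 exceeds the cap → £447,350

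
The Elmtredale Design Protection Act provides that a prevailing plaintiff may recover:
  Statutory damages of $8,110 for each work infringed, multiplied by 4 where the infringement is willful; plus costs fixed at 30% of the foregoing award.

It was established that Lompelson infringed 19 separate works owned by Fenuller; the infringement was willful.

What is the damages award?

Statutory damages: 19 × $8,110 = $154,090
Multiplied by 4: 4 × $154,090 = $616,360
Costs: 30% of $616,360 = $184,908
Award plus costs: $616,360 + $184,908 = $801,268

$801,268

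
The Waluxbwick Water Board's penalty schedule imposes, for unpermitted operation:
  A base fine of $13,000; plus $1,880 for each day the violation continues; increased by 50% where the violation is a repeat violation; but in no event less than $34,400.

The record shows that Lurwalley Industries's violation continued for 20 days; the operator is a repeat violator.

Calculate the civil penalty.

Per-day component: 20 × $1,880 = $37,600
Base plus per-day: $13,000 + $37,600 = $50,600
Enhancement: 50% of $50,600 = $25,300
Enhanced fine: $50,600 + $25,300 = $75,900
Minimum $34,400: $75,900 meets the minimum, no increase.

$75,900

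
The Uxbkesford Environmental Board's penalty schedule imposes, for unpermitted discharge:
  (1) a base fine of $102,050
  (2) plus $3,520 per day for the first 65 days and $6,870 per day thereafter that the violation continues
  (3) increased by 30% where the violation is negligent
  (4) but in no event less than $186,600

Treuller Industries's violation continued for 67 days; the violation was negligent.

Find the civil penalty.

$447,967

First 65 days: 65 × $3,520 = $228,800
Remaining days: (67 − 65) × $6,870 = $13,740
Per-day component: $228,800 + $13,740 = $242,540
Base plus per-day: $102,050 + $242,540 = $344,590
Enhancement: 30% of $344,590 = $103,377
Enhanced fine: $344,590 + $103,377 = $447,967
Minimum $186,600: $447,967 meets the minimum, no increase.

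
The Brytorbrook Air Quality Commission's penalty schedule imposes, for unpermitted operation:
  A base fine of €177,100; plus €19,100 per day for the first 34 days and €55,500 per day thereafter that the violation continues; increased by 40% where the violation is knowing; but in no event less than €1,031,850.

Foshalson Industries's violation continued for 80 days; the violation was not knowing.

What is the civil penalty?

Civil penalty: €3,379,500

First 34 days: 34 × €19,100 = €649,400
Remaining days: (80 − 34) × €55,500 = €2,553,000
Per-day component: €649,400 + €2,553,000 = €3,202,400
Base plus per-day: €177,100 + €3,202,400 = €3,379,500
The violation was not knowing: no 40% increase.
Minimum €1,031,850: €3,379,500 meets the minimum, no increase.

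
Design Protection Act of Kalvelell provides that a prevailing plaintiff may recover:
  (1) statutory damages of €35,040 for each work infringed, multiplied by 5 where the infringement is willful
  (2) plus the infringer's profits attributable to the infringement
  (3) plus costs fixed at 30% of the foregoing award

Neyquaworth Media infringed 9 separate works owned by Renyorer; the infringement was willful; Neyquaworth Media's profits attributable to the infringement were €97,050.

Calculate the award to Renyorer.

€2,176,005

Statutory damages: 9 × €35,040 = €315,360
Multiplied by 5: 5 × €315,360 = €1,576,800
Combined award: €1,576,800 + €97,050 = €1,673,850
Costs: 30% of €1,673,850 = €502,155
Award plus costs: €1,673,850 + €502,155 = €2,176,005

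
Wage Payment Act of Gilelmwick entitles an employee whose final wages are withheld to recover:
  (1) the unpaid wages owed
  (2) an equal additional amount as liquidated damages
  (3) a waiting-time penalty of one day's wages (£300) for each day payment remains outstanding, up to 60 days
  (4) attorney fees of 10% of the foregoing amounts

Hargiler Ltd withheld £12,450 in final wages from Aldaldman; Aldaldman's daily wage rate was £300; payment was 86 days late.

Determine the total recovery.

Liquidated damages (equal amount): £12,450
Penalty days: min(86, 60) = 60
Waiting-time penalty: 60 × £300 = £18,000
Subtotal: £12,450 + £12,450 + £18,000 = £42,900
Attorney fees: 10% of £42,900 = £4,290
Total award: £42,900 + £4,290 = £47,190

£47,190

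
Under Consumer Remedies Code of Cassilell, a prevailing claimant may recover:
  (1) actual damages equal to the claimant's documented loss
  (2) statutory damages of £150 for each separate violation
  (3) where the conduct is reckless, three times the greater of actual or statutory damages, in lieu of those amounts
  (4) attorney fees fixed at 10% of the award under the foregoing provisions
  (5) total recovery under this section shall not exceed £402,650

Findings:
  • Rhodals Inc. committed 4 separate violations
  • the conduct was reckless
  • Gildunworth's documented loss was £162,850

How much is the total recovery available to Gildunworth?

£402,650

Statutory damages: 4 × £150 = £600
Greater of actual damages (£162,850) or statutory damages (£600): £162,850
Trebled: 3 × £162,850 = £488,550
Attorney fees: 10% of £488,550 = £48,855
Total before cap: £488,550 + £48,855 = £537,405
Cap at £402,650: £537,405 exceeds the cap → £402,650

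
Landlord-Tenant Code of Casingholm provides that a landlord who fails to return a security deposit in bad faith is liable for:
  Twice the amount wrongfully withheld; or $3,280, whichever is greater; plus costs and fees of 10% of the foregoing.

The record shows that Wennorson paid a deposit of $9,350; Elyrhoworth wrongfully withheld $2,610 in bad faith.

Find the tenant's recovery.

$5,742

Doubled: 2 × $2,610 = $5,220
Minimum $3,280: $5,220 meets the minimum, no increase.
Costs and fees: 10% of $5,220 = $522
Total recovery: $5,220 + $522 = $5,742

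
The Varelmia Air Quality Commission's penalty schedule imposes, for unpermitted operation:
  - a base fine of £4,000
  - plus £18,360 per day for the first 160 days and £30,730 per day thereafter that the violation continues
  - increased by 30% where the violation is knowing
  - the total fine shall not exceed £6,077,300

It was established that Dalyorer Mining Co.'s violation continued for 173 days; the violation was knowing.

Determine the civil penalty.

Civil penalty: £4,343,417

First 160 days: 160 × £18,360 = £2,937,600
Remaining days: (173 − 160) × £30,730 = £399,490
Per-day component: £2,937,600 + £399,490 = £3,337,090
Base plus per-day: £4,000 + £3,337,090 = £3,341,090
Enhancement: 30% of £3,341,090 = £1,002,327
Enhanced fine: £3,341,090 + £1,002,327 = £4,343,417
Cap at £6,077,300: £4,343,417 is within the cap, no reduction.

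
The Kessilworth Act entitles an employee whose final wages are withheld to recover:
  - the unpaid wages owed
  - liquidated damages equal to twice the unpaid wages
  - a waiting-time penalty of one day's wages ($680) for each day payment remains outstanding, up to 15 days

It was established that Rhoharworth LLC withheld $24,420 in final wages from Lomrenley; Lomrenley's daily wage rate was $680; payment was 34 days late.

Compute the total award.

Doubled: 2 × $24,420 = $48,840
Penalty days: min(34, 15) = 15
Waiting-time penalty: 15 × $680 = $10,200
Total award: $24,420 + $48,840 + $10,200 = $83,460

$83,460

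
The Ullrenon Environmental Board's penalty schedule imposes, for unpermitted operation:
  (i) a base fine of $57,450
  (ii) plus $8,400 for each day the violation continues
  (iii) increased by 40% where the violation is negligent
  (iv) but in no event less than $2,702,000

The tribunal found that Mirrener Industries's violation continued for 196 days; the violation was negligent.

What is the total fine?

Civil penalty: $2,702,000

Per-day component: 196 × $8,400 = $1,646,400
Base plus per-day: $57,450 + $1,646,400 = $1,703,850
Enhancement: 40% of $1,703,850 = $681,540
Enhanced fine: $1,703,850 + $681,540 = $2,385,390
Minimum $2,702,000: $2,385,390 is below the minimum → $2,702,000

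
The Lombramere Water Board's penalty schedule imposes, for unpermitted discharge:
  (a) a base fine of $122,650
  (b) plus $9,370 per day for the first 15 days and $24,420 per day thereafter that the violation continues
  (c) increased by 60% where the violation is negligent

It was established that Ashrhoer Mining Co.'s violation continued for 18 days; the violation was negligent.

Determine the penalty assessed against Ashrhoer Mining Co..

First 15 days: 15 × $9,370 = $140,550
Remaining days: (18 − 15) × $24,420 = $73,260
Per-day component: $140,550 + $73,260 = $213,810
Base plus per-day: $122,650 + $213,810 = $336,460
Enhancement: 60% of $336,460 = $201,876
Enhanced fine: $336,460 + $201,876 = $538,336

$538,336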